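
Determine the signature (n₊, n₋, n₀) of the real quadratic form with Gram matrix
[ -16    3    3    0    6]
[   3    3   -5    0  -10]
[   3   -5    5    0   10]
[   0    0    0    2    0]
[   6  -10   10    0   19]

Answer: (3, 2, 0)

Derivation:
step 0: pivot -16 → sign −
step 1: pivot 57/16 → sign +
step 2: pivot 2/57 → sign +
step 3: pivot 2 → sign +
step 4: pivot -1 → sign −
signature = (3, 2, 0)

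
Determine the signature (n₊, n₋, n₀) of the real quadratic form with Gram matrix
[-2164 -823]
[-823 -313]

step 0: pivot -2164 → sign −
step 1: pivot -3/2164 → sign −
signature = (0, 2, 0)

Answer: (0, 2, 0)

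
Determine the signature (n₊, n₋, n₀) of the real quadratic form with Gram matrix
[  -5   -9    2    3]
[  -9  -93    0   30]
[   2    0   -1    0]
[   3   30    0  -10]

step 0: pivot -5 → sign −
step 1: pivot -384/5 → sign −
step 2: pivot -1/32 → sign −
step 3: pivot -1/4 → sign −
signature = (0, 4, 0)

Answer: (0, 4, 0)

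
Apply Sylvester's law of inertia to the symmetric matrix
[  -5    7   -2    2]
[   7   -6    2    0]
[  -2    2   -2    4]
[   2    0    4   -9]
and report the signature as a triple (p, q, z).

Answer: (2, 2, 0)

Derivation:
step 0: pivot -5 → sign −
step 1: pivot 19/5 → sign +
step 2: pivot -26/19 → sign −
step 3: pivot 3/13 → sign +
signature = (2, 2, 0)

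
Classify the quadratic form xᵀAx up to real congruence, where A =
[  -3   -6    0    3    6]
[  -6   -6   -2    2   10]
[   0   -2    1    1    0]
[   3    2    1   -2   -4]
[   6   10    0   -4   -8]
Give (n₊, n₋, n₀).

step 0: pivot -3 → sign −
step 1: pivot 6 → sign +
step 2: pivot 1/3 → sign +
step 3: pivot -2 → sign −
step 4: pivot 2 → sign +
signature = (3, 2, 0)

Answer: (3, 2, 0)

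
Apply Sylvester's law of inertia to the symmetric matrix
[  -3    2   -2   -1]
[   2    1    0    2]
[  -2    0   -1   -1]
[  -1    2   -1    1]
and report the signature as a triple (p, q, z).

step 0: pivot -3 → sign −
step 1: pivot 7/3 → sign +
step 2: pivot -3/7 → sign −
step 3: pivot 1 → sign +
signature = (2, 2, 0)

Answer: (2, 2, 0)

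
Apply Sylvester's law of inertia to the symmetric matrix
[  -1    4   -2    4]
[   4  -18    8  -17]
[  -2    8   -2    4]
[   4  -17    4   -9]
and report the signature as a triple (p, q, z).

step 0: pivot -1 → sign −
step 1: pivot -2 → sign −
step 2: pivot 2 → sign +
step 3: pivot -1/2 → sign −
signature = (1, 3, 0)

Answer: (1, 3, 0)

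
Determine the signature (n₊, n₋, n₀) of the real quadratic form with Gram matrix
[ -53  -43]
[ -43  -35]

step 0: pivot -53 → sign −
step 1: pivot -6/53 → sign −
signature = (0, 2, 0)

Answer: (0, 2, 0)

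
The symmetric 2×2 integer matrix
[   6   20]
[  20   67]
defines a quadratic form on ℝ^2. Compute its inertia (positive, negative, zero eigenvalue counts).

Answer: (2, 0, 0)

Derivation:
step 0: pivot 6 → sign +
step 1: pivot 1/3 → sign +
signature = (2, 0, 0)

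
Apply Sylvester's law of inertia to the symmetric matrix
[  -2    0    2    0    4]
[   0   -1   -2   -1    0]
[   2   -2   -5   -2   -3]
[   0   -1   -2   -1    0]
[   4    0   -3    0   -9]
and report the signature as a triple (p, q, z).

Answer: (1, 3, 1)

Derivation:
step 0: pivot -2 → sign −
step 1: pivot -1 → sign −
step 2: pivot 1 → sign +
step 3: pivot -2 → sign −
step 4: row/col 4 already zero → sign 0
signature = (1, 3, 1)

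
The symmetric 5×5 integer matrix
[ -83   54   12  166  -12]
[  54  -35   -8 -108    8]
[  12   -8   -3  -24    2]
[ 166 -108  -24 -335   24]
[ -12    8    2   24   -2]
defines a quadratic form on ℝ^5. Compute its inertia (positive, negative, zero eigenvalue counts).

step 0: pivot -83 → sign −
step 1: pivot 11/83 → sign +
step 2: pivot -17/11 → sign −
step 3: pivot -3 → sign −
step 4: pivot -6/17 → sign −
signature = (1, 4, 0)

Answer: (1, 4, 0)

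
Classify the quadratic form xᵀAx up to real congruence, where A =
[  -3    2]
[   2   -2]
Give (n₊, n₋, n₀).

step 0: pivot -3 → sign −
step 1: pivot -2/3 → sign −
signature = (0, 2, 0)

Answer: (0, 2, 0)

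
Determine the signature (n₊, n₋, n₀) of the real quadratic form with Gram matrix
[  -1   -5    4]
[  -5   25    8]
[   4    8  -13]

Answer: (2, 1, 0)

Derivation:
step 0: pivot -1 → sign −
step 1: pivot 50 → sign +
step 2: pivot 3/25 → sign +
signature = (2, 1, 0)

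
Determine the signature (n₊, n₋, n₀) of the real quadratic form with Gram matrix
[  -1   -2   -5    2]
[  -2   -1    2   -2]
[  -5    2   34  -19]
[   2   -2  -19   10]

Answer: (2, 2, 0)

Derivation:
step 0: pivot -1 → sign −
step 1: pivot 3 → sign +
step 2: pivot 11 → sign +
step 3: pivot -3/11 → sign −
signature = (2, 2, 0)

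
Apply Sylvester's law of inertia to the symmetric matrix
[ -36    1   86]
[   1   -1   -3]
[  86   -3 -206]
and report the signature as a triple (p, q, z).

Answer: (0, 3, 0)

Derivation:
step 0: pivot -36 → sign −
step 1: pivot -35/36 → sign −
step 2: pivot -6/35 → sign −
signature = (0, 3, 0)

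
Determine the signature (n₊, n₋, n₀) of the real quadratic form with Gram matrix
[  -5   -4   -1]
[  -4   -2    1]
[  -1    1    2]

step 0: pivot -5 → sign −
step 1: pivot 6/5 → sign +
step 2: pivot -1/2 → sign −
signature = (1, 2, 0)

Answer: (1, 2, 0)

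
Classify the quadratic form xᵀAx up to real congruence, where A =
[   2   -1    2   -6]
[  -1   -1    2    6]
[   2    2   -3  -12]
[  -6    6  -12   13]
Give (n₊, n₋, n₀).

Answer: (3, 1, 0)

Derivation:
step 0: pivot 2 → sign +
step 1: pivot -3/2 → sign −
step 2: pivot 1 → sign +
step 3: pivot 1 → sign +
signature = (3, 1, 0)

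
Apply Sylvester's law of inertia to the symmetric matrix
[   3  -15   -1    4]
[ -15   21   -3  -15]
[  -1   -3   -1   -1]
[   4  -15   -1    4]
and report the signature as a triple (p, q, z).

Answer: (2, 2, 0)

Derivation:
step 0: pivot 3 → sign +
step 1: pivot -54 → sign −
step 2: pivot -4/27 → sign −
step 3: pivot 1/4 → sign +
signature = (2, 2, 0)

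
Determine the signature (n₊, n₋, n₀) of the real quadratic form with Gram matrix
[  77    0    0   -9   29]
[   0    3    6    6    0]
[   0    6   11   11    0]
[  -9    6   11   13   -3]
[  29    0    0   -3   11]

step 0: pivot 77 → sign +
step 1: pivot 3 → sign +
step 2: pivot -1 → sign −
step 3: pivot 73/77 → sign +
step 4: pivot -6/73 → sign −
signature = (3, 2, 0)

Answer: (3, 2, 0)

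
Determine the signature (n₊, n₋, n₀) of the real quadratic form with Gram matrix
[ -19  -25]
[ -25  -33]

step 0: pivot -19 → sign −
step 1: pivot -2/19 → sign −
signature = (0, 2, 0)

Answer: (0, 2, 0)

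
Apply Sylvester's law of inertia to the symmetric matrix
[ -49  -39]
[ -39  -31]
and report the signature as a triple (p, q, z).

step 0: pivot -49 → sign −
step 1: pivot 2/49 → sign +
signature = (1, 1, 0)

Answer: (1, 1, 0)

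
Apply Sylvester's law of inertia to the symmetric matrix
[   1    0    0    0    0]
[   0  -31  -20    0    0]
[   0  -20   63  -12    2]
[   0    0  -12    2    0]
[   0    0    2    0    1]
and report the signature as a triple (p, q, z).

Answer: (3, 2, 0)

Derivation:
step 0: pivot 1 → sign +
step 1: pivot -31 → sign −
step 2: pivot 2353/31 → sign +
step 3: pivot 242/2353 → sign +
step 4: pivot -3/121 → sign −
signature = (3, 2, 0)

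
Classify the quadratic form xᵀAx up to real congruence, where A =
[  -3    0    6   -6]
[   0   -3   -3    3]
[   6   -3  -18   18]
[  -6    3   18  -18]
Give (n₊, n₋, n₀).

step 0: pivot -3 → sign −
step 1: pivot -3 → sign −
step 2: pivot -3 → sign −
step 3: row/col 3 already zero → sign 0
signature = (0, 3, 1)

Answer: (0, 3, 1)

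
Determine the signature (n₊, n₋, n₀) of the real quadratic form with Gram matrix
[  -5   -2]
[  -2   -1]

step 0: pivot -5 → sign −
step 1: pivot -1/5 → sign −
signature = (0, 2, 0)

Answer: (0, 2, 0)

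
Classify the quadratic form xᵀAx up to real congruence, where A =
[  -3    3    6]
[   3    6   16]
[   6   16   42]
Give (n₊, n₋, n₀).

step 0: pivot -3 → sign −
step 1: pivot 9 → sign +
step 2: pivot 2/9 → sign +
signature = (2, 1, 0)

Answer: (2, 1, 0)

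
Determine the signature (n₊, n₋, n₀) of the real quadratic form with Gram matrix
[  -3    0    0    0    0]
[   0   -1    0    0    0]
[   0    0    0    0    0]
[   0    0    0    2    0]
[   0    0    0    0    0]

Answer: (1, 2, 2)

Derivation:
step 0: pivot -3 → sign −
step 1: pivot -1 → sign −
step 2: pivot 2 → sign +
step 3: row/col 3 already zero → sign 0
step 4: row/col 4 already zero → sign 0
signature = (1, 2, 2)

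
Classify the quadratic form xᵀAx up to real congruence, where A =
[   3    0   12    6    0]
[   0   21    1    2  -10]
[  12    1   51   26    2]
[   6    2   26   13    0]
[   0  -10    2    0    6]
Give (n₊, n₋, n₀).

step 0: pivot 3 → sign +
step 1: pivot 21 → sign +
step 2: pivot 62/21 → sign +
step 3: pivot -13/31 → sign −
step 4: pivot 2/13 → sign +
signature = (4, 1, 0)

Answer: (4, 1, 0)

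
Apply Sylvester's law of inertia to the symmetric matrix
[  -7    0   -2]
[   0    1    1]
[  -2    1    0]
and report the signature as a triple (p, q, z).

step 0: pivot -7 → sign −
step 1: pivot 1 → sign +
step 2: pivot -3/7 → sign −
signature = (1, 2, 0)

Answer: (1, 2, 0)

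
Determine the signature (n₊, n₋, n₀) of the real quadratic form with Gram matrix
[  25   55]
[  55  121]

Answer: (1, 0, 1)

Derivation:
step 0: pivot 25 → sign +
step 1: row/col 1 already zero → sign 0
signature = (1, 0, 1)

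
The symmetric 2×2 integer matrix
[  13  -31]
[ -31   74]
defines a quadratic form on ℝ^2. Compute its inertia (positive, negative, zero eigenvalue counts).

step 0: pivot 13 → sign +
step 1: pivot 1/13 → sign +
signature = (2, 0, 0)

Answer: (2, 0, 0)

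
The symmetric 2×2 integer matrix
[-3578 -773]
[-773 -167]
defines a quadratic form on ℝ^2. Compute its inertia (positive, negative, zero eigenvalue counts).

step 0: pivot -3578 → sign −
step 1: pivot 3/3578 → sign +
signature = (1, 1, 0)

Answer: (1, 1, 0)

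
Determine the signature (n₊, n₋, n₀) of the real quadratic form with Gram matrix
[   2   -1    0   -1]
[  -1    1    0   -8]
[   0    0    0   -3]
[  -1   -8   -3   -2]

Answer: (3, 1, 0)

Derivation:
step 0: pivot 2 → sign +
step 1: pivot 1/2 → sign +
step 2: pivot -147 → sign −
step 3: pivot 3/49 → sign +
signature = (3, 1, 0)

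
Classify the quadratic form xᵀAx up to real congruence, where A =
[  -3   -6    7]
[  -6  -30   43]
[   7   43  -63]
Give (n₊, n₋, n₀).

Answer: (1, 2, 0)

Derivation:
step 0: pivot -3 → sign −
step 1: pivot -18 → sign −
step 2: pivot 1/18 → sign +
signature = (1, 2, 0)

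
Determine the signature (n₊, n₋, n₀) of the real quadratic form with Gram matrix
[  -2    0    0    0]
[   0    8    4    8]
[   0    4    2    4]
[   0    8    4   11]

Answer: (2, 1, 1)

Derivation:
step 0: pivot -2 → sign −
step 1: pivot 8 → sign +
step 2: pivot 3 → sign +
step 3: row/col 3 already zero → sign 0
signature = (2, 1, 1)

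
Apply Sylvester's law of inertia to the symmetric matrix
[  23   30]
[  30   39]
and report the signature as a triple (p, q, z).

step 0: pivot 23 → sign +
step 1: pivot -3/23 → sign −
signature = (1, 1, 0)

Answer: (1, 1, 0)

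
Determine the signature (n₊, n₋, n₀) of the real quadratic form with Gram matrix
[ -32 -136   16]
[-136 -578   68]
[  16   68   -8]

Answer: (0, 1, 2)

Derivation:
step 0: pivot -32 → sign −
step 1: row/col 1 already zero → sign 0
step 2: row/col 2 already zero → sign 0
signature = (0, 1, 2)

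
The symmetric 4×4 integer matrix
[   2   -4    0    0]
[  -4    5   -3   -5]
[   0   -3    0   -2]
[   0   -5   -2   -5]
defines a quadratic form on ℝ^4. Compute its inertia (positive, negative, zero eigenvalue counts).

step 0: pivot 2 → sign +
step 1: pivot -3 → sign −
step 2: pivot 3 → sign +
step 3: pivot 1/3 → sign +
signature = (3, 1, 0)

Answer: (3, 1, 0)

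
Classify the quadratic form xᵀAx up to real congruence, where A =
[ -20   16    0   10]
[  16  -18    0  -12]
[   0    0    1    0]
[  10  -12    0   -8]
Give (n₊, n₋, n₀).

Answer: (2, 2, 0)

Derivation:
step 0: pivot -20 → sign −
step 1: pivot -26/5 → sign −
step 2: pivot 1 → sign +
step 3: pivot 1/13 → sign +
signature = (2, 2, 0)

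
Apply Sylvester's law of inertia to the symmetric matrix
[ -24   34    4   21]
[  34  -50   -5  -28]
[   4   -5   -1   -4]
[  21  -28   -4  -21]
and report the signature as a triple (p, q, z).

step 0: pivot -24 → sign −
step 1: pivot -11/6 → sign −
step 2: pivot -1/11 → sign −
step 3: pivot -3/4 → sign −
signature = (0, 4, 0)

Answer: (0, 4, 0)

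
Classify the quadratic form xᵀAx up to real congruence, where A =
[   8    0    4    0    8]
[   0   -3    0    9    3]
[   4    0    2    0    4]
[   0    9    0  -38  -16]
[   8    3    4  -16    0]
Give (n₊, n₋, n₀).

step 0: pivot 8 → sign +
step 1: pivot -3 → sign −
step 2: pivot -11 → sign −
step 3: pivot -6/11 → sign −
step 4: row/col 4 already zero → sign 0
signature = (1, 3, 1)

Answer: (1, 3, 1)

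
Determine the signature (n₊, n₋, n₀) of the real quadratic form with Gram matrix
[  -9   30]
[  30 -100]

Answer: (0, 1, 1)

Derivation:
step 0: pivot -9 → sign −
step 1: row/col 1 already zero → sign 0
signature = (0, 1, 1)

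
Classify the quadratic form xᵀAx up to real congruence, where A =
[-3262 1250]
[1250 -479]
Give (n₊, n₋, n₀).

step 0: pivot -3262 → sign −
step 1: pivot 1/1631 → sign +
signature = (1, 1, 0)

Answer: (1, 1, 0)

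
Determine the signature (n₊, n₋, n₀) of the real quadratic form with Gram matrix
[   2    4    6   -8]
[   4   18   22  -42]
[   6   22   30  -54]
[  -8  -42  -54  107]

Answer: (3, 1, 0)

Derivation:
step 0: pivot 2 → sign +
step 1: pivot 10 → sign +
step 2: pivot 2 → sign +
step 3: pivot -3/5 → sign −
signature = (3, 1, 0)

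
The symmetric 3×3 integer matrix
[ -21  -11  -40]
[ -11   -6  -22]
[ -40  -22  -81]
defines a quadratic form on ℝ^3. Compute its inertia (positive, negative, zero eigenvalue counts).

step 0: pivot -21 → sign −
step 1: pivot -5/21 → sign −
step 2: pivot -1/5 → sign −
signature = (0, 3, 0)

Answer: (0, 3, 0)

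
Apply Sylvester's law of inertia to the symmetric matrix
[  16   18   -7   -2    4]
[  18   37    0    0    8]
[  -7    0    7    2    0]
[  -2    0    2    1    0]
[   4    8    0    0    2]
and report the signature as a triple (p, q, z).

Answer: (5, 0, 0)

Derivation:
step 0: pivot 16 → sign +
step 1: pivot 67/4 → sign +
step 2: pivot 63/268 → sign +
step 3: pivot 3/7 → sign +
step 4: pivot 2/9 → sign +
signature = (5, 0, 0)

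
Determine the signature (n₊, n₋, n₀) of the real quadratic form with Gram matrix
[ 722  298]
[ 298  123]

Answer: (2, 0, 0)

Derivation:
step 0: pivot 722 → sign +
step 1: pivot 1/361 → sign +
signature = (2, 0, 0)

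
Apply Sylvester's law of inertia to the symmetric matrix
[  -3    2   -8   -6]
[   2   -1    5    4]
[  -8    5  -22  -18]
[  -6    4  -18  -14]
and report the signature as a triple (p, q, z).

step 0: pivot -3 → sign −
step 1: pivot 1/3 → sign +
step 2: pivot -1 → sign −
step 3: pivot 2 → sign +
signature = (2, 2, 0)

Answer: (2, 2, 0)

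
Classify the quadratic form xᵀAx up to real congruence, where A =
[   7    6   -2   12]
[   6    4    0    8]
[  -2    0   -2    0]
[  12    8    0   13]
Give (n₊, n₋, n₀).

Answer: (1, 2, 1)

Derivation:
step 0: pivot 7 → sign +
step 1: pivot -8/7 → sign −
step 2: pivot -3 → sign −
step 3: row/col 3 already zero → sign 0
signature = (1, 2, 1)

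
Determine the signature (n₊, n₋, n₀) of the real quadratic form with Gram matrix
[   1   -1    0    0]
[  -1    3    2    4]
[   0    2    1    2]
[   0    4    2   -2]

step 0: pivot 1 → sign +
step 1: pivot 2 → sign +
step 2: pivot -1 → sign −
step 3: pivot -6 → sign −
signature = (2, 2, 0)

Answer: (2, 2, 0)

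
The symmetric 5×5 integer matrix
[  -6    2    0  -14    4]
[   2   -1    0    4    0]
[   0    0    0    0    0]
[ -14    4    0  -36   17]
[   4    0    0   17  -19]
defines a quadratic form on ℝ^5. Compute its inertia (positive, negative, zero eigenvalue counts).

step 0: pivot -6 → sign −
step 1: pivot -1/3 → sign −
step 2: pivot -2 → sign −
step 3: pivot 3/2 → sign +
step 4: row/col 4 already zero → sign 0
signature = (1, 3, 1)

Answer: (1, 3, 1)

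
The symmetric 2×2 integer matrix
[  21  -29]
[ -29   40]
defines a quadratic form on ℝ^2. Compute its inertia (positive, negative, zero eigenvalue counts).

step 0: pivot 21 → sign +
step 1: pivot -1/21 → sign −
signature = (1, 1, 0)

Answer: (1, 1, 0)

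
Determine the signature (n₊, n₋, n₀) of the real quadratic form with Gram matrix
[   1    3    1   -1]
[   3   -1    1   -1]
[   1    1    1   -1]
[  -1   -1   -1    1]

Answer: (2, 1, 1)

Derivation:
step 0: pivot 1 → sign +
step 1: pivot -10 → sign −
step 2: pivot 2/5 → sign +
step 3: row/col 3 already zero → sign 0
signature = (2, 1, 1)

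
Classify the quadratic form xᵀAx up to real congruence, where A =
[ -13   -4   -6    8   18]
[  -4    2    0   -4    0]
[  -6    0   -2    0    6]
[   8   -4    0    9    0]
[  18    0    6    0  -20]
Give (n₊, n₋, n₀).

step 0: pivot -13 → sign −
step 1: pivot 42/13 → sign +
step 2: pivot -2/7 → sign −
step 3: pivot 1 → sign +
step 4: pivot -2 → sign −
signature = (2, 3, 0)

Answer: (2, 3, 0)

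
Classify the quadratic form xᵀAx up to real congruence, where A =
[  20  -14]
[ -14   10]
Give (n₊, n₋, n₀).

Answer: (2, 0, 0)

Derivation:
step 0: pivot 20 → sign +
step 1: pivot 1/5 → sign +
signature = (2, 0, 0)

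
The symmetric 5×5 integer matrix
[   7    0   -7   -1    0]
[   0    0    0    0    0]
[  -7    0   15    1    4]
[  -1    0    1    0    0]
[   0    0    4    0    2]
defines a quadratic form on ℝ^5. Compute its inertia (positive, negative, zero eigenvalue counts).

step 0: pivot 7 → sign +
step 1: pivot 8 → sign +
step 2: pivot -1/7 → sign −
step 3: row/col 3 already zero → sign 0
step 4: row/col 4 already zero → sign 0
signature = (2, 1, 2)

Answer: (2, 1, 2)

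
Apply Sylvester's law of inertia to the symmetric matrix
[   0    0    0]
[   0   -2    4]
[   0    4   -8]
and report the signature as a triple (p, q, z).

Answer: (0, 1, 2)

Derivation:
step 0: pivot -2 → sign −
step 1: row/col 1 already zero → sign 0
step 2: row/col 2 already zero → sign 0
signature = (0, 1, 2)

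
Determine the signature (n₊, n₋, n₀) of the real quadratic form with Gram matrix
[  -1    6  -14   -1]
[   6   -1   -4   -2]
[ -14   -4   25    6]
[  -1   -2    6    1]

step 0: pivot -1 → sign −
step 1: pivot 35 → sign +
step 2: pivot -9/35 → sign −
step 3: pivot 2/9 → sign +
signature = (2, 2, 0)

Answer: (2, 2, 0)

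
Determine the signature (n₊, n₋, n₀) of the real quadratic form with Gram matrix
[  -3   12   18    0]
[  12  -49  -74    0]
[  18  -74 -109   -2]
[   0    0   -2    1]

step 0: pivot -3 → sign −
step 1: pivot -1 → sign −
step 2: pivot 3 → sign +
step 3: pivot -1/3 → sign −
signature = (1, 3, 0)

Answer: (1, 3, 0)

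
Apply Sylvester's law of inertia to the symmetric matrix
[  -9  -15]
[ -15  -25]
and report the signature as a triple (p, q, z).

Answer: (0, 1, 1)

Derivation:
step 0: pivot -9 → sign −
step 1: row/col 1 already zero → sign 0
signature = (0, 1, 1)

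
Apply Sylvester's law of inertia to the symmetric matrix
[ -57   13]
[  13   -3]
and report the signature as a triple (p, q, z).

step 0: pivot -57 → sign −
step 1: pivot -2/57 → sign −
signature = (0, 2, 0)

Answer: (0, 2, 0)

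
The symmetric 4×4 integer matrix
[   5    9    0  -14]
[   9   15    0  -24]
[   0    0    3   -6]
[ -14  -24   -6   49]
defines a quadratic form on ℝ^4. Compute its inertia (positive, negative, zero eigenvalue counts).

step 0: pivot 5 → sign +
step 1: pivot -6/5 → sign −
step 2: pivot 3 → sign +
step 3: pivot -1 → sign −
signature = (2, 2, 0)

Answer: (2, 2, 0)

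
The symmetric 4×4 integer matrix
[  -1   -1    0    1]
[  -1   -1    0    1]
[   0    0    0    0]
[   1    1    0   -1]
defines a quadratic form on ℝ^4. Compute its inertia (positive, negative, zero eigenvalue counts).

step 0: pivot -1 → sign −
step 1: row/col 1 already zero → sign 0
step 2: row/col 2 already zero → sign 0
step 3: row/col 3 already zero → sign 0
signature = (0, 1, 3)

Answer: (0, 1, 3)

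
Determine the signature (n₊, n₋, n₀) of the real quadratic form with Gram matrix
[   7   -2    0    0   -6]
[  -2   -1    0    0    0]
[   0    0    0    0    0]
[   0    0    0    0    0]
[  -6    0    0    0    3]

step 0: pivot 7 → sign +
step 1: pivot -11/7 → sign −
step 2: pivot -3/11 → sign −
step 3: row/col 3 already zero → sign 0
step 4: row/col 4 already zero → sign 0
signature = (1, 2, 2)

Answer: (1, 2, 2)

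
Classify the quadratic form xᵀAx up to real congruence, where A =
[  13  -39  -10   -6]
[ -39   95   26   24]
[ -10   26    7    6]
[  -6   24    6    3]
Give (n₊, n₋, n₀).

step 0: pivot 13 → sign +
step 1: pivot -22 → sign −
step 2: pivot 5/143 → sign +
step 3: pivot -3/5 → sign −
signature = (2, 2, 0)

Answer: (2, 2, 0)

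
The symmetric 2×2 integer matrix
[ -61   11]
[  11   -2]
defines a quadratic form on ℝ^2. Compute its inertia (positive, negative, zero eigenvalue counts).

step 0: pivot -61 → sign −
step 1: pivot -1/61 → sign −
signature = (0, 2, 0)

Answer: (0, 2, 0)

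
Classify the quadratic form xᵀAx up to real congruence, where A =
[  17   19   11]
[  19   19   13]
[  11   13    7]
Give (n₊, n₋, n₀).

Answer: (2, 1, 0)

Derivation:
step 0: pivot 17 → sign +
step 1: pivot -38/17 → sign −
step 2: pivot 2/19 → sign +
signature = (2, 1, 0)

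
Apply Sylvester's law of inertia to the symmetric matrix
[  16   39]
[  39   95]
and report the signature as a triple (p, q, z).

step 0: pivot 16 → sign +
step 1: pivot -1/16 → sign −
signature = (1, 1, 0)

Answer: (1, 1, 0)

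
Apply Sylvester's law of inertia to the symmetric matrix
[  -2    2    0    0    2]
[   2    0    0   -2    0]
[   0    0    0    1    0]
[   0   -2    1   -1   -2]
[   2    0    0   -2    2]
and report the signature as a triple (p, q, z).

step 0: pivot -2 → sign −
step 1: pivot 2 → sign +
step 2: pivot -3 → sign −
step 3: pivot 1/3 → sign +
step 4: pivot 2 → sign +
signature = (3, 2, 0)

Answer: (3, 2, 0)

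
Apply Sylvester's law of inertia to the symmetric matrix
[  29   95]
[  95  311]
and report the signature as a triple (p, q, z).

Answer: (1, 1, 0)

Derivation:
step 0: pivot 29 → sign +
step 1: pivot -6/29 → sign −
signature = (1, 1, 0)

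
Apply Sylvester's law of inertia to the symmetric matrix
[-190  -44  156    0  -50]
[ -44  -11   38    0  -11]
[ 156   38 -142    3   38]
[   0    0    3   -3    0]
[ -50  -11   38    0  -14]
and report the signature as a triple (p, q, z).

Answer: (1, 4, 0)

Derivation:
step 0: pivot -190 → sign −
step 1: pivot -77/95 → sign −
step 2: pivot -738/77 → sign −
step 3: pivot -169/82 → sign −
step 4: pivot 3/169 → sign +
signature = (1, 4, 0)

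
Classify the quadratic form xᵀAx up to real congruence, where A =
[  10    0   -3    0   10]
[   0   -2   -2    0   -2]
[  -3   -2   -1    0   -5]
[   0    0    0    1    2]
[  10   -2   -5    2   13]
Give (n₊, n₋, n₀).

step 0: pivot 10 → sign +
step 1: pivot -2 → sign −
step 2: pivot 1/10 → sign +
step 3: pivot 1 → sign +
step 4: pivot 1 → sign +
signature = (4, 1, 0)

Answer: (4, 1, 0)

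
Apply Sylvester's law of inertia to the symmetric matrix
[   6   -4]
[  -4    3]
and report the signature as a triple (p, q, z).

step 0: pivot 6 → sign +
step 1: pivot 1/3 → sign +
signature = (2, 0, 0)

Answer: (2, 0, 0)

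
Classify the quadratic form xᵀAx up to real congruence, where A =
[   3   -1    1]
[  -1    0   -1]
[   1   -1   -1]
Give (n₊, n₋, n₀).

Answer: (1, 1, 1)

Derivation:
step 0: pivot 3 → sign +
step 1: pivot -1/3 → sign −
step 2: row/col 2 already zero → sign 0
signature = (1, 1, 1)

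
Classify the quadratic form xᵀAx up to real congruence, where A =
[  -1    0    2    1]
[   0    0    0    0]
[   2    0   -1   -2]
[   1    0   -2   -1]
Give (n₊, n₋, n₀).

Answer: (1, 1, 2)

Derivation:
step 0: pivot -1 → sign −
step 1: pivot 3 → sign +
step 2: row/col 2 already zero → sign 0
step 3: row/col 3 already zero → sign 0
signature = (1, 1, 2)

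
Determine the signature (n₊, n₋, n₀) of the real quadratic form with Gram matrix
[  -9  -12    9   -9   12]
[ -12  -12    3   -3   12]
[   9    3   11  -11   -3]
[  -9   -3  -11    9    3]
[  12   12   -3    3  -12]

Answer: (1, 3, 1)

Derivation:
step 0: pivot -9 → sign −
step 1: pivot 4 → sign +
step 2: pivot -1/4 → sign −
step 3: pivot -2 → sign −
step 4: row/col 4 already zero → sign 0
signature = (1, 3, 1)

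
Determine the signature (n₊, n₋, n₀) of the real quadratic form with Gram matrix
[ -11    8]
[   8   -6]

step 0: pivot -11 → sign −
step 1: pivot -2/11 → sign −
signature = (0, 2, 0)

Answer: (0, 2, 0)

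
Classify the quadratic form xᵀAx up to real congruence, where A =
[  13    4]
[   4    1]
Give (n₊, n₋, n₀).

Answer: (1, 1, 0)

Derivation:
step 0: pivot 13 → sign +
step 1: pivot -3/13 → sign −
signature = (1, 1, 0)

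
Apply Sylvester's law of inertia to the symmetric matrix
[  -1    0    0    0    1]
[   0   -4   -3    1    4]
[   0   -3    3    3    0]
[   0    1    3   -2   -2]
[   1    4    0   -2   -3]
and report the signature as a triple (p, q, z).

step 0: pivot -1 → sign −
step 1: pivot -4 → sign −
step 2: pivot 21/4 → sign +
step 3: pivot -19/7 → sign −
step 4: pivot 6/19 → sign +
signature = (2, 3, 0)

Answer: (2, 3, 0)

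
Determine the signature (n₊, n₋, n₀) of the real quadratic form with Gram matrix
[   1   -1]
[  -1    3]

Answer: (2, 0, 0)

Derivation:
step 0: pivot 1 → sign +
step 1: pivot 2 → sign +
signature = (2, 0, 0)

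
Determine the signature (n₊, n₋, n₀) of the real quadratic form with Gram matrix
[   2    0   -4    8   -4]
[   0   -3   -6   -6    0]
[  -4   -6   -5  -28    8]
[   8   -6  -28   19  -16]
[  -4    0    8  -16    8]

step 0: pivot 2 → sign +
step 1: pivot -3 → sign −
step 2: pivot -1 → sign −
step 3: pivot -1 → sign −
step 4: row/col 4 already zero → sign 0
signature = (1, 3, 1)

Answer: (1, 3, 1)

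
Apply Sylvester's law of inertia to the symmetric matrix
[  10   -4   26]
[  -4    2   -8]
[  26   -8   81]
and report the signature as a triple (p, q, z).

Answer: (2, 1, 0)

Derivation:
step 0: pivot 10 → sign +
step 1: pivot 2/5 → sign +
step 2: pivot -1 → sign −
signature = (2, 1, 0)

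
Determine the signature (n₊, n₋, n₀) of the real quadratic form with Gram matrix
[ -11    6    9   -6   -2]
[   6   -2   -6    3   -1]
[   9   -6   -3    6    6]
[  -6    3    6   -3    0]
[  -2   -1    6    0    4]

Answer: (2, 2, 1)

Derivation:
step 0: pivot -11 → sign −
step 1: pivot 14/11 → sign +
step 2: pivot 24/7 → sign +
step 3: pivot -1 → sign −
step 4: row/col 4 already zero → sign 0
signature = (2, 2, 1)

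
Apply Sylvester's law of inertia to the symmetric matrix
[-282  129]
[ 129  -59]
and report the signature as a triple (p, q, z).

Answer: (1, 1, 0)

Derivation:
step 0: pivot -282 → sign −
step 1: pivot 1/94 → sign +
signature = (1, 1, 0)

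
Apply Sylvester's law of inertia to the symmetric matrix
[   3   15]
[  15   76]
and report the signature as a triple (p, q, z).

Answer: (2, 0, 0)

Derivation:
step 0: pivot 3 → sign +
step 1: pivot 1 → sign +
signature = (2, 0, 0)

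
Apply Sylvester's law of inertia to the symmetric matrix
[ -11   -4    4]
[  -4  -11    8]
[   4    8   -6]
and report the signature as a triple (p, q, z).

step 0: pivot -11 → sign −
step 1: pivot -105/11 → sign −
step 2: pivot -2/35 → sign −
signature = (0, 3, 0)

Answer: (0, 3, 0)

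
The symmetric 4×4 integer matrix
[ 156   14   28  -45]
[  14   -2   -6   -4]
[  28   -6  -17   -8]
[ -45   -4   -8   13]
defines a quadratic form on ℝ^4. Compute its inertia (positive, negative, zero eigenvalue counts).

step 0: pivot 156 → sign +
step 1: pivot -127/39 → sign −
step 2: pivot 29/127 → sign +
step 3: pivot 1/58 → sign +
signature = (3, 1, 0)

Answer: (3, 1, 0)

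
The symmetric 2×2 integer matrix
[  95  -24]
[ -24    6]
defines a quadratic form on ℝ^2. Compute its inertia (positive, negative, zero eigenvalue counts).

Answer: (1, 1, 0)

Derivation:
step 0: pivot 95 → sign +
step 1: pivot -6/95 → sign −
signature = (1, 1, 0)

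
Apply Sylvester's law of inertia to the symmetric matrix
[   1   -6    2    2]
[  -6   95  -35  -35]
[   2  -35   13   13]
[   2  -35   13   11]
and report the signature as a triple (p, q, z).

Answer: (3, 1, 0)

Derivation:
step 0: pivot 1 → sign +
step 1: pivot 59 → sign +
step 2: pivot 2/59 → sign +
step 3: pivot -2 → sign −
signature = (3, 1, 0)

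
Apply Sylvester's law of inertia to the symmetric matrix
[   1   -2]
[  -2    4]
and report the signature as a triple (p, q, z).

step 0: pivot 1 → sign +
step 1: row/col 1 already zero → sign 0
signature = (1, 0, 1)

Answer: (1, 0, 1)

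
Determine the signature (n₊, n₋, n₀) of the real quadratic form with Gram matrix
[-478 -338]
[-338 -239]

Answer: (1, 1, 0)

Derivation:
step 0: pivot -478 → sign −
step 1: pivot 1/239 → sign +
signature = (1, 1, 0)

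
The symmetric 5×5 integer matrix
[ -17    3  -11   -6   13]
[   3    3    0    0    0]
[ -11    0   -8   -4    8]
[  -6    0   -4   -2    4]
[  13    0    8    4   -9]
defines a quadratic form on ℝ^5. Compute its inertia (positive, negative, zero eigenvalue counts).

step 0: pivot -17 → sign −
step 1: pivot 60/17 → sign +
step 2: pivot -39/20 → sign −
step 3: pivot 2/39 → sign +
step 4: pivot -1 → sign −
signature = (2, 3, 0)

Answer: (2, 3, 0)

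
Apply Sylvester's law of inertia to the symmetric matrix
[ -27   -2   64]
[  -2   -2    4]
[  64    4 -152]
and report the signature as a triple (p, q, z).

Answer: (0, 2, 1)

Derivation:
step 0: pivot -27 → sign −
step 1: pivot -50/27 → sign −
step 2: row/col 2 already zero → sign 0
signature = (0, 2, 1)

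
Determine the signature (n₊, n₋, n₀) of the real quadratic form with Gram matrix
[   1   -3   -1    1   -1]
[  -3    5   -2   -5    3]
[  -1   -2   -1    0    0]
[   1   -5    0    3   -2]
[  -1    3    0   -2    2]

step 0: pivot 1 → sign +
step 1: pivot -4 → sign −
step 2: pivot 17/4 → sign +
step 3: pivot 2/17 → sign +
step 4: pivot 1/2 → sign +
signature = (4, 1, 0)

Answer: (4, 1, 0)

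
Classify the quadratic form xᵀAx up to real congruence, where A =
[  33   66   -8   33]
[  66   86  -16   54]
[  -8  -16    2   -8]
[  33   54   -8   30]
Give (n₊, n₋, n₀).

step 0: pivot 33 → sign +
step 1: pivot -46 → sign −
step 2: pivot 2/33 → sign +
step 3: pivot 3/23 → sign +
signature = (3, 1, 0)

Answer: (3, 1, 0)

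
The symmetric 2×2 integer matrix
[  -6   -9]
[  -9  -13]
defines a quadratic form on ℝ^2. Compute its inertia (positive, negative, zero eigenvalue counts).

Answer: (1, 1, 0)

Derivation:
step 0: pivot -6 → sign −
step 1: pivot 1/2 → sign +
signature = (1, 1, 0)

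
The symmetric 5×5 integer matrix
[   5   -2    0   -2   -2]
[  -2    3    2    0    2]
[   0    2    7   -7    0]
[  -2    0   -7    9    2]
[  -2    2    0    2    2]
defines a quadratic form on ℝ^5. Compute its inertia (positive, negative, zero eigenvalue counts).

step 0: pivot 5 → sign +
step 1: pivot 11/5 → sign +
step 2: pivot 57/11 → sign +
step 3: pivot 6/19 → sign +
step 4: row/col 4 already zero → sign 0
signature = (4, 0, 1)

Answer: (4, 0, 1)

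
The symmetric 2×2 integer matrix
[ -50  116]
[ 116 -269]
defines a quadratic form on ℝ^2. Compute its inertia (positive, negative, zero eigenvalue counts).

step 0: pivot -50 → sign −
step 1: pivot 3/25 → sign +
signature = (1, 1, 0)

Answer: (1, 1, 0)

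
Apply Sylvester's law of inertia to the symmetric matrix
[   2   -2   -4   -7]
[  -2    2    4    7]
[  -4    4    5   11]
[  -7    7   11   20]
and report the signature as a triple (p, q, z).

step 0: pivot 2 → sign +
step 1: pivot -3 → sign −
step 2: pivot -3/2 → sign −
step 3: row/col 3 already zero → sign 0
signature = (1, 2, 1)

Answer: (1, 2, 1)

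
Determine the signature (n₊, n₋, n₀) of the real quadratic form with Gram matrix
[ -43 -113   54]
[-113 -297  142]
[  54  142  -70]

Answer: (0, 3, 0)

Derivation:
step 0: pivot -43 → sign −
step 1: pivot -2/43 → sign −
step 2: pivot -2 → sign −
signature = (0, 3, 0)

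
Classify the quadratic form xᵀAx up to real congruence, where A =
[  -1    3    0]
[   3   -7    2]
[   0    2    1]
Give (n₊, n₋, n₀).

Answer: (1, 2, 0)

Derivation:
step 0: pivot -1 → sign −
step 1: pivot 2 → sign +
step 2: pivot -1 → sign −
signature = (1, 2, 0)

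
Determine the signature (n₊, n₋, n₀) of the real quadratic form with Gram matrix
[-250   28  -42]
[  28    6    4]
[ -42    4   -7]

step 0: pivot -250 → sign −
step 1: pivot 1142/125 → sign +
step 2: pivot 1/571 → sign +
signature = (2, 1, 0)

Answer: (2, 1, 0)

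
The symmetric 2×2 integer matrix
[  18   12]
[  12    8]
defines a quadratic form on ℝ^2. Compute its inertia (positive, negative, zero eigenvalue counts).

Answer: (1, 0, 1)

Derivation:
step 0: pivot 18 → sign +
step 1: row/col 1 already zero → sign 0
signature = (1, 0, 1)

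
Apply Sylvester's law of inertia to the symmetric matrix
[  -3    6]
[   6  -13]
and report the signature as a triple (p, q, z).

Answer: (0, 2, 0)

Derivation:
step 0: pivot -3 → sign −
step 1: pivot -1 → sign −
signature = (0, 2, 0)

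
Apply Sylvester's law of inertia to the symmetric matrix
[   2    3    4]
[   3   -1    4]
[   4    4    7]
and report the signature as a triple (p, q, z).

Answer: (1, 2, 0)

Derivation:
step 0: pivot 2 → sign +
step 1: pivot -11/2 → sign −
step 2: pivot -3/11 → sign −
signature = (1, 2, 0)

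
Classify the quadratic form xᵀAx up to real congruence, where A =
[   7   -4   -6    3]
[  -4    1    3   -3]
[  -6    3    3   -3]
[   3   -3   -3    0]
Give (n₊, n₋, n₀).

step 0: pivot 7 → sign +
step 1: pivot -9/7 → sign −
step 2: pivot -2 → sign −
step 3: row/col 3 already zero → sign 0
signature = (1, 2, 1)

Answer: (1, 2, 1)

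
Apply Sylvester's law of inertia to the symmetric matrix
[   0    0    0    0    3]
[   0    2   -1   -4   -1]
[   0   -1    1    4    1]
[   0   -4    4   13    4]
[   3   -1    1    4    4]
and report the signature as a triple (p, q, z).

Answer: (3, 2, 0)

Derivation:
step 0: pivot 2 → sign +
step 1: pivot 1/2 → sign +
step 2: pivot -3 → sign −
step 3: pivot 3 → sign +
step 4: pivot -3 → sign −
signature = (3, 2, 0)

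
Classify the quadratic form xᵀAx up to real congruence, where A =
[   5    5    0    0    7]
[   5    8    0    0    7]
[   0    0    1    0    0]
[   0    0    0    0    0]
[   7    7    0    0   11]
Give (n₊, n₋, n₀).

step 0: pivot 5 → sign +
step 1: pivot 3 → sign +
step 2: pivot 1 → sign +
step 3: pivot 6/5 → sign +
step 4: row/col 4 already zero → sign 0
signature = (4, 0, 1)

Answer: (4, 0, 1)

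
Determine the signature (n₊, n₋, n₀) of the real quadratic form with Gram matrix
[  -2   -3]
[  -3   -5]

step 0: pivot -2 → sign −
step 1: pivot -1/2 → sign −
signature = (0, 2, 0)

Answer: (0, 2, 0)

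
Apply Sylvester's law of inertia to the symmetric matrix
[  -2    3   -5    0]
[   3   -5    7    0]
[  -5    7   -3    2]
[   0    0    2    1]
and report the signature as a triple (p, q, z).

Answer: (2, 2, 0)

Derivation:
step 0: pivot -2 → sign −
step 1: pivot -1/2 → sign −
step 2: pivot 10 → sign +
step 3: pivot 3/5 → sign +
signature = (2, 2, 0)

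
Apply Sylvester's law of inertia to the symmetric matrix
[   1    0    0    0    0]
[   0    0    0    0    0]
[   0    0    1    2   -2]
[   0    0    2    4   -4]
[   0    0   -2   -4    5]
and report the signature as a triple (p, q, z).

step 0: pivot 1 → sign +
step 1: pivot 1 → sign +
step 2: pivot 1 → sign +
step 3: row/col 3 already zero → sign 0
step 4: row/col 4 already zero → sign 0
signature = (3, 0, 2)

Answer: (3, 0, 2)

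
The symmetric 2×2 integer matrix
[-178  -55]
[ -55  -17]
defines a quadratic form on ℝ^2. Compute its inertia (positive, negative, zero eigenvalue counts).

Answer: (0, 2, 0)

Derivation:
step 0: pivot -178 → sign −
step 1: pivot -1/178 → sign −
signature = (0, 2, 0)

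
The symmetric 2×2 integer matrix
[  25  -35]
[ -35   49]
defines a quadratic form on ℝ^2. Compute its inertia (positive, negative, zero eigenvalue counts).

step 0: pivot 25 → sign +
step 1: row/col 1 already zero → sign 0
signature = (1, 0, 1)

Answer: (1, 0, 1)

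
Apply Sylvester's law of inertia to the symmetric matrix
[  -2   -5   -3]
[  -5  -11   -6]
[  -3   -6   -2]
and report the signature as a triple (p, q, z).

step 0: pivot -2 → sign −
step 1: pivot 3/2 → sign +
step 2: pivot 1 → sign +
signature = (2, 1, 0)

Answer: (2, 1, 0)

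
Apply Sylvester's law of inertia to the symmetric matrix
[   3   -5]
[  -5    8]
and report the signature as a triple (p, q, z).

Answer: (1, 1, 0)

Derivation:
step 0: pivot 3 → sign +
step 1: pivot -1/3 → sign −
signature = (1, 1, 0)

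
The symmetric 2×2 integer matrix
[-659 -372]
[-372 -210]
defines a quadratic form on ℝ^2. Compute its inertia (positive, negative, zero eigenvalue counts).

step 0: pivot -659 → sign −
step 1: pivot -6/659 → sign −
signature = (0, 2, 0)

Answer: (0, 2, 0)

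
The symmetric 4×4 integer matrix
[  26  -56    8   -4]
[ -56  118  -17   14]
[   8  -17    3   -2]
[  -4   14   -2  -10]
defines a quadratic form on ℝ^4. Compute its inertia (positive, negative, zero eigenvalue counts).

Answer: (3, 1, 0)

Derivation:
step 0: pivot 26 → sign +
step 1: pivot -34/13 → sign −
step 2: pivot 19/34 → sign +
step 3: pivot 6/19 → sign +
signature = (3, 1, 0)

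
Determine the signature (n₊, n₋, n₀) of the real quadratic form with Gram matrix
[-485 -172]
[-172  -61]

step 0: pivot -485 → sign −
step 1: pivot -1/485 → sign −
signature = (0, 2, 0)

Answer: (0, 2, 0)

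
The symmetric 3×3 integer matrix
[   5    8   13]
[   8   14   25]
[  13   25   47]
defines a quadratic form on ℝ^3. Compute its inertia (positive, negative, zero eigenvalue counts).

Answer: (2, 1, 0)

Derivation:
step 0: pivot 5 → sign +
step 1: pivot 6/5 → sign +
step 2: pivot -3/2 → sign −
signature = (2, 1, 0)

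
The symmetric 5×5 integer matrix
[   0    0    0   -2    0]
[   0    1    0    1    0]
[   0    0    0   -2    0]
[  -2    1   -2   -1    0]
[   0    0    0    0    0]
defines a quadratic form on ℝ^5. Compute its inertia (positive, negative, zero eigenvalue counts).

step 0: pivot 1 → sign +
step 1: pivot -2 → sign −
step 2: pivot 2 → sign +
step 3: row/col 3 already zero → sign 0
step 4: row/col 4 already zero → sign 0
signature = (2, 1, 2)

Answer: (2, 1, 2)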